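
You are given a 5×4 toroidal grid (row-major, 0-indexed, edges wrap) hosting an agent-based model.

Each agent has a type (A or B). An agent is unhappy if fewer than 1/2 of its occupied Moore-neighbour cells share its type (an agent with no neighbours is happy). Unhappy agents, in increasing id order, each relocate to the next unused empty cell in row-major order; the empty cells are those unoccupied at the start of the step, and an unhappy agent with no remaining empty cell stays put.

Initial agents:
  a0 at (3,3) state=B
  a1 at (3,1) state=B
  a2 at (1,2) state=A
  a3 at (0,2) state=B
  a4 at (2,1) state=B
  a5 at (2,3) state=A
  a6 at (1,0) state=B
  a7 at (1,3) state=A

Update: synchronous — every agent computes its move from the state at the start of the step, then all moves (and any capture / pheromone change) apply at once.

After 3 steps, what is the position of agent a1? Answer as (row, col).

(3, 1)

t=1: a0@(0,0):B a1@(3,1):B a2@(1,2):A a3@(0,1):B a4@(2,1):B a5@(2,3):A a6@(0,3):B a7@(1,3):A
t=2: a0@(0,0):B a1@(3,1):B a2@(0,2):A a3@(0,1):B a4@(2,1):B a5@(2,3):A a6@(1,0):B a7@(1,3):A
t=3: (unchanged — steady state)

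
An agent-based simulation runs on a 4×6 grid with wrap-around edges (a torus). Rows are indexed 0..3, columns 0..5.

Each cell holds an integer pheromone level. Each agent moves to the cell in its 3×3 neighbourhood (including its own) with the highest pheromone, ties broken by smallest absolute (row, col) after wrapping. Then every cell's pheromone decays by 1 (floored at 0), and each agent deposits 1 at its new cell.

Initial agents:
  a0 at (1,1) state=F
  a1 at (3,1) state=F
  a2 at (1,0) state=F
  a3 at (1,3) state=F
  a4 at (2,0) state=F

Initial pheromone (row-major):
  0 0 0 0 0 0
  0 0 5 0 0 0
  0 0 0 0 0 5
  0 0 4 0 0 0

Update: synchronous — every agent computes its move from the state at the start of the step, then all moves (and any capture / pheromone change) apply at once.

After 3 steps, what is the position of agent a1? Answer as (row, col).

t=1: a0@(1,2) a1@(3,2) a2@(2,5) a3@(1,2) a4@(2,5) | pheromone: 0 0 0 0 0 0 / 0 0 6 0 0 0 / 0 0 0 0 0 6 / 0 0 4 0 0 0
t=2: a0@(1,2) a1@(3,2) a2@(2,5) a3@(1,2) a4@(2,5) | pheromone: 0 0 0 0 0 0 / 0 0 7 0 0 0 / 0 0 0 0 0 7 / 0 0 4 0 0 0
t=3: a0@(1,2) a1@(3,2) a2@(2,5) a3@(1,2) a4@(2,5) | pheromone: 0 0 0 0 0 0 / 0 0 8 0 0 0 / 0 0 0 0 0 8 / 0 0 4 0 0 0

(3, 2)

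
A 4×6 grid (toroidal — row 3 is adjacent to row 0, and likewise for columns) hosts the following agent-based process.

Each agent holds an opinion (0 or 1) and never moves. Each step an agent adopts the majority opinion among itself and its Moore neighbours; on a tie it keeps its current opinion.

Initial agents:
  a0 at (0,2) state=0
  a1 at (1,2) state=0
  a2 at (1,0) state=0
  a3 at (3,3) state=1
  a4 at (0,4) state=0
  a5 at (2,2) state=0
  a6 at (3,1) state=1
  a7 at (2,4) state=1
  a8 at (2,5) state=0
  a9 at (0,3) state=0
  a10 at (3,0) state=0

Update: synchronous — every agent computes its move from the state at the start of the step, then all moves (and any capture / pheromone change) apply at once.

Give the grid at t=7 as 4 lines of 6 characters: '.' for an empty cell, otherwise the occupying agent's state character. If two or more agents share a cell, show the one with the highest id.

t=1: a0@(0,2):0 a1@(1,2):0 a2@(1,0):0 a3@(3,3):0 a4@(0,4):0 a5@(2,2):0 a6@(3,1):0 a7@(2,4):1 a8@(2,5):0 a9@(0,3):0 a10@(3,0):0
t=2: a0@(0,2):0 a1@(1,2):0 a2@(1,0):0 a3@(3,3):0 a4@(0,4):0 a5@(2,2):0 a6@(3,1):0 a7@(2,4):0 a8@(2,5):0 a9@(0,3):0 a10@(3,0):0
t=3: (unchanged — steady state)

..000.
0.0...
..0.00
00.0..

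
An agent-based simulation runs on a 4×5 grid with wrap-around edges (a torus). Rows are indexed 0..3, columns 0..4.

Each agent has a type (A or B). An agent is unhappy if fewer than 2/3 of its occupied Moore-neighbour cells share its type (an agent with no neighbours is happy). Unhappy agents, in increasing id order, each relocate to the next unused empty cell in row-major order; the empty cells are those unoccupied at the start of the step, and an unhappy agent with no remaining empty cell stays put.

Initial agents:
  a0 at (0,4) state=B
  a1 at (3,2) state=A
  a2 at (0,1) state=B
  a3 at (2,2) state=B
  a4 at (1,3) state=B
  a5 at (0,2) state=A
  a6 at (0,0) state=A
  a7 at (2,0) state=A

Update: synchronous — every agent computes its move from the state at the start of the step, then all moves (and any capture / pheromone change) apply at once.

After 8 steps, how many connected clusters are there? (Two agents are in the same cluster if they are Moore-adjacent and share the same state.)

t=1: a0@(0,3):B a1@(1,0):A a2@(1,1):B a3@(1,2):B a4@(1,3):B a5@(1,4):A a6@(2,1):A a7@(2,0):A
t=2: a0@(0,3):B a1@(1,0):A a2@(0,0):B a3@(1,2):B a4@(1,3):B a5@(0,1):A a6@(0,2):A a7@(2,0):A
t=3: a0@(0,3):B a1@(1,0):A a2@(0,4):B a3@(1,1):B a4@(1,3):B a5@(1,4):A a6@(2,1):A a7@(2,0):A
t=4: a0@(0,3):B a1@(0,0):A a2@(0,1):B a3@(0,2):B a4@(1,3):B a5@(1,2):A a6@(2,1):A a7@(2,0):A
t=5: a0@(0,3):B a1@(0,4):A a2@(1,0):B a3@(0,2):B a4@(1,3):B a5@(1,1):A a6@(2,1):A a7@(2,0):A
t=6: a0@(0,3):B a1@(0,0):A a2@(0,1):B a3@(0,2):B a4@(1,3):B a5@(1,2):A a6@(2,1):A a7@(2,0):A
t=7: a0@(0,3):B a1@(0,4):A a2@(1,0):B a3@(0,2):B a4@(1,3):B a5@(1,1):A a6@(2,1):A a7@(2,0):A
t=8: a0@(0,3):B a1@(0,0):A a2@(0,1):B a3@(0,2):B a4@(1,3):B a5@(1,2):A a6@(2,1):A a7@(2,0):A

3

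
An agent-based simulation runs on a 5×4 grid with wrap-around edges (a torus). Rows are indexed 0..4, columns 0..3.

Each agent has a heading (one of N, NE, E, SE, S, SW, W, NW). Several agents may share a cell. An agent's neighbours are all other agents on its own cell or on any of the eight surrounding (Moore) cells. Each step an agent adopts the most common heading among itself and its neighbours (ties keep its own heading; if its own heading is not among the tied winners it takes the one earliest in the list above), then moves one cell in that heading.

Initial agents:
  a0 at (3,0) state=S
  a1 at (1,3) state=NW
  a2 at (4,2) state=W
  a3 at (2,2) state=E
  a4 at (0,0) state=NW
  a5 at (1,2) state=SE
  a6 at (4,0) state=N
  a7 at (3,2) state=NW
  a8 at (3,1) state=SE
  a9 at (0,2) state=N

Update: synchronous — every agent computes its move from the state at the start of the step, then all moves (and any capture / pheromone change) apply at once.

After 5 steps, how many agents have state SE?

10

t=1: a0@(4,0):S a1@(0,2):NW a2@(4,1):W a3@(3,3):SE a4@(4,3):NW a5@(2,3):SE a6@(3,0):N a7@(2,1):NW a8@(4,2):SE a9@(4,2):N
t=2: a0@(0,0):S a1@(4,1):NW a2@(3,1):N a3@(4,0):SE a4@(3,2):NW a5@(3,0):SE a6@(4,1):SE a7@(1,0):NW a8@(0,3):SE a9@(0,3):SE
t=3: a0@(1,1):SE a1@(0,2):SE a2@(4,2):SE a3@(0,1):SE a4@(2,1):NW a5@(4,1):SE a6@(0,2):SE a7@(2,1):SE a8@(1,0):SE a9@(1,0):SE
t=4: a0@(2,2):SE a1@(1,3):SE a2@(0,3):SE a3@(1,2):SE a4@(3,2):SE a5@(0,2):SE a6@(1,3):SE a7@(3,2):SE a8@(2,1):SE a9@(2,1):SE
t=5: a0@(3,3):SE a1@(2,0):SE a2@(1,0):SE a3@(2,3):SE a4@(4,3):SE a5@(1,3):SE a6@(2,0):SE a7@(4,3):SE a8@(3,2):SE a9@(3,2):SE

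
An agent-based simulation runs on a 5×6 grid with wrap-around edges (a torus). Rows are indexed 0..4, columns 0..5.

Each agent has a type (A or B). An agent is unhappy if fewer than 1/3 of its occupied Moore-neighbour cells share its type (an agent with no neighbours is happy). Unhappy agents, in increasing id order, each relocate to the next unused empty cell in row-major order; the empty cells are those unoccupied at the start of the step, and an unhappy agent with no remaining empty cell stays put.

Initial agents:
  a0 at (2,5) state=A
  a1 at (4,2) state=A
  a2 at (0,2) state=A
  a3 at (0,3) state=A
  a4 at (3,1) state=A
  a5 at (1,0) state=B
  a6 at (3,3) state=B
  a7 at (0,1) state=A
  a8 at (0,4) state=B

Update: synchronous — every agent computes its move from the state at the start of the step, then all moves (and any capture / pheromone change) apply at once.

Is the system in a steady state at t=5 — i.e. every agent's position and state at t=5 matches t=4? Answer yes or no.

yes

t=1: a0@(0,0):A a1@(4,2):A a2@(0,2):A a3@(0,3):A a4@(3,1):A a5@(0,5):B a6@(1,1):B a7@(0,1):A a8@(1,2):B
t=2: a0@(0,0):A a1@(4,2):A a2@(0,2):A a3@(0,3):A a4@(3,1):A a5@(0,4):B a6@(1,0):B a7@(0,1):A a8@(1,3):B
t=3: a0@(0,0):A a1@(4,2):A a2@(0,2):A a3@(0,3):A a4@(3,1):A a5@(0,4):B a6@(0,5):B a7@(0,1):A a8@(1,3):B
t=4: (unchanged — steady state)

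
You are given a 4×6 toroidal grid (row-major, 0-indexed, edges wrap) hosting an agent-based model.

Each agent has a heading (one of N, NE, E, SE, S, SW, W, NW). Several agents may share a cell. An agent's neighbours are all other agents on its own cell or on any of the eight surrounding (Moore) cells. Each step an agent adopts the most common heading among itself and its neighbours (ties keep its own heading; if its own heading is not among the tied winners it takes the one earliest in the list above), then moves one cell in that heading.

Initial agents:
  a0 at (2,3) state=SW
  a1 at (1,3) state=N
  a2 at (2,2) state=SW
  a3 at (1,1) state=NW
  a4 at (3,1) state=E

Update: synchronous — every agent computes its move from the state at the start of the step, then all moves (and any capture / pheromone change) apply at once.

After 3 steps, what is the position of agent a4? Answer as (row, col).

(1, 0)

t=1: a0@(3,2):SW a1@(2,2):SW a2@(3,1):SW a3@(0,0):NW a4@(3,2):E
t=2: a0@(0,1):SW a1@(3,1):SW a2@(0,0):SW a3@(3,5):NW a4@(0,1):SW
t=3: a0@(1,0):SW a1@(0,0):SW a2@(1,5):SW a3@(2,4):NW a4@(1,0):SW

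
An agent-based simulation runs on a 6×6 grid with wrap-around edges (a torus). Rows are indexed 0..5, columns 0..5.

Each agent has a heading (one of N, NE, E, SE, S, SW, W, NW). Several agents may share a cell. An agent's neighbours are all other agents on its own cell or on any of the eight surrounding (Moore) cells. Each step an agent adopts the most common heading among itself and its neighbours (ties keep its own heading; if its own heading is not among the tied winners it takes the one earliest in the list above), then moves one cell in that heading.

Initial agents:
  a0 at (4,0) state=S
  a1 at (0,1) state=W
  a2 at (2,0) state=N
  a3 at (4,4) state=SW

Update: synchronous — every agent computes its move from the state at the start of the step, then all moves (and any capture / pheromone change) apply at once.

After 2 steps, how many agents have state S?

t=1: a0@(5,0):S a1@(0,0):W a2@(1,0):N a3@(5,3):SW
t=2: a0@(0,0):S a1@(0,5):W a2@(0,0):N a3@(0,2):SW

1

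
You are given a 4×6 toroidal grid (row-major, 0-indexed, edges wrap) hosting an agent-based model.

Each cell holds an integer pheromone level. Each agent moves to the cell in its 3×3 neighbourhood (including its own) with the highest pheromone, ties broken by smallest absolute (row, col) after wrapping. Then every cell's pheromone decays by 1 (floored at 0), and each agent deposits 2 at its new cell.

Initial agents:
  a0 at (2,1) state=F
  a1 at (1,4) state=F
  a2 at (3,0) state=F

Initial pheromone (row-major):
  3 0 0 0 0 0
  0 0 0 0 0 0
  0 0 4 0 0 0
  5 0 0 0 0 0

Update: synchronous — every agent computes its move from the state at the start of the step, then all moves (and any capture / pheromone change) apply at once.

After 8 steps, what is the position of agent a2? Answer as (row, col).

t=1: a0@(3,0) a1@(0,3) a2@(3,0) | pheromone: 2 0 0 2 0 0 / 0 0 0 0 0 0 / 0 0 3 0 0 0 / 8 0 0 0 0 0
t=2: a0@(3,0) a1@(0,3) a2@(3,0) | pheromone: 1 0 0 3 0 0 / 0 0 0 0 0 0 / 0 0 2 0 0 0 / 11 0 0 0 0 0
t=3: a0@(3,0) a1@(0,3) a2@(3,0) | pheromone: 0 0 0 4 0 0 / 0 0 0 0 0 0 / 0 0 1 0 0 0 / 14 0 0 0 0 0
t=4: a0@(3,0) a1@(0,3) a2@(3,0) | pheromone: 0 0 0 5 0 0 / 0 0 0 0 0 0 / 0 0 0 0 0 0 / 17 0 0 0 0 0
t=5: a0@(3,0) a1@(0,3) a2@(3,0) | pheromone: 0 0 0 6 0 0 / 0 0 0 0 0 0 / 0 0 0 0 0 0 / 20 0 0 0 0 0
t=6: a0@(3,0) a1@(0,3) a2@(3,0) | pheromone: 0 0 0 7 0 0 / 0 0 0 0 0 0 / 0 0 0 0 0 0 / 23 0 0 0 0 0
t=7: a0@(3,0) a1@(0,3) a2@(3,0) | pheromone: 0 0 0 8 0 0 / 0 0 0 0 0 0 / 0 0 0 0 0 0 / 26 0 0 0 0 0
t=8: a0@(3,0) a1@(0,3) a2@(3,0) | pheromone: 0 0 0 9 0 0 / 0 0 0 0 0 0 / 0 0 0 0 0 0 / 29 0 0 0 0 0

(3, 0)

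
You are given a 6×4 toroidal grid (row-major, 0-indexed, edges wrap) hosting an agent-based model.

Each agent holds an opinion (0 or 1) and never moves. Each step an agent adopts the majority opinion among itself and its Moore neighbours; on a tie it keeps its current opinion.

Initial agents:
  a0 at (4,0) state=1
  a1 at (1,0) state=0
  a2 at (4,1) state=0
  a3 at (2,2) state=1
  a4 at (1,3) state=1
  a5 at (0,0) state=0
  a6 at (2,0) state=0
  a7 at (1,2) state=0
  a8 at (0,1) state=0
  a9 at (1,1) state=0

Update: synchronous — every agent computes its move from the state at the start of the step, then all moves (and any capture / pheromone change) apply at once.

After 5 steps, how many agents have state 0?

t=1: a0@(4,0):1 a1@(1,0):0 a2@(4,1):0 a3@(2,2):1 a4@(1,3):0 a5@(0,0):0 a6@(2,0):0 a7@(1,2):0 a8@(0,1):0 a9@(1,1):0
t=2: a0@(4,0):1 a1@(1,0):0 a2@(4,1):0 a3@(2,2):0 a4@(1,3):0 a5@(0,0):0 a6@(2,0):0 a7@(1,2):0 a8@(0,1):0 a9@(1,1):0
t=3: (unchanged — steady state)

9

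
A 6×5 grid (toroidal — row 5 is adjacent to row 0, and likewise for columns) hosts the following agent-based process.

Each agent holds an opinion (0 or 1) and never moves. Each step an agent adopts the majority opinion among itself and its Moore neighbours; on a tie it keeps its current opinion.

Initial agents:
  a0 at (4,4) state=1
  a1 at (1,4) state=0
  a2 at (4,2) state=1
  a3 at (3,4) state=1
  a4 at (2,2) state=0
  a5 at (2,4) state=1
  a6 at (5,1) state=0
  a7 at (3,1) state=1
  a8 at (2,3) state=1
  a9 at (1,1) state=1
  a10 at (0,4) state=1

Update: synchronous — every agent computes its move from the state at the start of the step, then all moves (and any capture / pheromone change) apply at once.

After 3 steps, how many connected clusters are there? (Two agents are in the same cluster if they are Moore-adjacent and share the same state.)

t=1: a0@(4,4):1 a1@(1,4):1 a2@(4,2):1 a3@(3,4):1 a4@(2,2):1 a5@(2,4):1 a6@(5,1):0 a7@(3,1):1 a8@(2,3):1 a9@(1,1):1 a10@(0,4):1
t=2: (unchanged — steady state)

2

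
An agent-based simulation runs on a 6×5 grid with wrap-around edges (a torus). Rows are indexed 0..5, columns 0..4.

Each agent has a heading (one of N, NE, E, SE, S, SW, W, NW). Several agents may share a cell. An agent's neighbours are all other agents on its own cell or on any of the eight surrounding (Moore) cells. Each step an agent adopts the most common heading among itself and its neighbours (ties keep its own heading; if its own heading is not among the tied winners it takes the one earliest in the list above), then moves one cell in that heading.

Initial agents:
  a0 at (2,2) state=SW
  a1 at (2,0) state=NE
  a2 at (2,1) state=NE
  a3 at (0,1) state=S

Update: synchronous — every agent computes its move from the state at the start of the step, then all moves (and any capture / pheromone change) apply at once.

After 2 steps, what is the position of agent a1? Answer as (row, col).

t=1: a0@(3,1):SW a1@(1,1):NE a2@(1,2):NE a3@(1,1):S
t=2: a0@(4,0):SW a1@(0,2):NE a2@(0,3):NE a3@(0,2):NE

(0, 2)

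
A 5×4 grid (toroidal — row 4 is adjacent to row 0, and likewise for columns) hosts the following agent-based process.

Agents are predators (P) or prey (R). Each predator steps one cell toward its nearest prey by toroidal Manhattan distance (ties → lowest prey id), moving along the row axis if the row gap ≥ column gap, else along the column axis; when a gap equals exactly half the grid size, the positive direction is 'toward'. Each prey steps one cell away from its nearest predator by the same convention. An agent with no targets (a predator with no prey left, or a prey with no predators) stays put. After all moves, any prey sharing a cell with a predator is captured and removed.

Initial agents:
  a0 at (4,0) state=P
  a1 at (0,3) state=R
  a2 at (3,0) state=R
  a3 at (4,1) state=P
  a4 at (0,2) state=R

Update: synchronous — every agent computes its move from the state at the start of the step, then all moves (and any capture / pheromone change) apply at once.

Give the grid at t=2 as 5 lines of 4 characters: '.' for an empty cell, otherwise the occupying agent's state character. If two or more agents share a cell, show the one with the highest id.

t=1: a0@(3,0):P a1@(1,3):R a2@(2,0):R a3@(3,1):P a4@(1,2):R
t=2: a0@(2,0):P a1@(0,3):R a2@(1,0):R a3@(2,1):P a4@(0,2):R

..RR
R...
PP..
....
....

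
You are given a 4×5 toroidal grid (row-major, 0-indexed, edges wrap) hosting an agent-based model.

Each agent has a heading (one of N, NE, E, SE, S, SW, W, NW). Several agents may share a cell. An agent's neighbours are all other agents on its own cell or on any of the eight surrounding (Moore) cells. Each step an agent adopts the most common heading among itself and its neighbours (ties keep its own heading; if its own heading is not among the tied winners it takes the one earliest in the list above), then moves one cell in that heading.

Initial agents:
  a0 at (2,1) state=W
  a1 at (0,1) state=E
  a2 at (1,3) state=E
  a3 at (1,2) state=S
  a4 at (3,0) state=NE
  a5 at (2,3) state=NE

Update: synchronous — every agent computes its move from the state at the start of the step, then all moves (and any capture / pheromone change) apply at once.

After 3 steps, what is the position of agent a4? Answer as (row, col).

t=1: a0@(2,0):W a1@(0,2):E a2@(1,4):E a3@(1,3):E a4@(2,1):NE a5@(1,4):NE
t=2: a0@(1,1):NE a1@(0,3):E a2@(1,0):E a3@(1,4):E a4@(1,2):NE a5@(1,0):E
t=3: a0@(0,2):NE a1@(0,4):E a2@(1,1):E a3@(1,0):E a4@(0,3):NE a5@(1,1):E

(0, 3)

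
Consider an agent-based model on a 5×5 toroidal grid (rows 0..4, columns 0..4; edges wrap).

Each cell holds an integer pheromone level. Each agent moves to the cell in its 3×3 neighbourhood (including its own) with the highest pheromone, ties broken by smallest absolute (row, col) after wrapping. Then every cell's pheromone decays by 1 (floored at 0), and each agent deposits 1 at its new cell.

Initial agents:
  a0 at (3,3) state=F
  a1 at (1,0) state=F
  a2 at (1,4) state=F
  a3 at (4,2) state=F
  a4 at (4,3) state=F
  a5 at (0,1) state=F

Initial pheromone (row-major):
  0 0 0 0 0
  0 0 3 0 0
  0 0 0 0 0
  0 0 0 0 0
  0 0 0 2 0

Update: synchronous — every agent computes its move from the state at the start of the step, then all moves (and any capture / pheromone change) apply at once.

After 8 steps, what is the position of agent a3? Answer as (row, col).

(4, 3)

t=1: a0@(4,3) a1@(0,0) a2@(0,0) a3@(4,3) a4@(4,3) a5@(1,2) | pheromone: 2 0 0 0 0 / 0 0 3 0 0 / 0 0 0 0 0 / 0 0 0 0 0 / 0 0 0 4 0
t=2: a0@(4,3) a1@(0,0) a2@(0,0) a3@(4,3) a4@(4,3) a5@(1,2) | pheromone: 3 0 0 0 0 / 0 0 3 0 0 / 0 0 0 0 0 / 0 0 0 0 0 / 0 0 0 6 0
t=3: a0@(4,3) a1@(0,0) a2@(0,0) a3@(4,3) a4@(4,3) a5@(1,2) | pheromone: 4 0 0 0 0 / 0 0 3 0 0 / 0 0 0 0 0 / 0 0 0 0 0 / 0 0 0 8 0
t=4: a0@(4,3) a1@(0,0) a2@(0,0) a3@(4,3) a4@(4,3) a5@(1,2) | pheromone: 5 0 0 0 0 / 0 0 3 0 0 / 0 0 0 0 0 / 0 0 0 0 0 / 0 0 0 10 0
t=5: a0@(4,3) a1@(0,0) a2@(0,0) a3@(4,3) a4@(4,3) a5@(1,2) | pheromone: 6 0 0 0 0 / 0 0 3 0 0 / 0 0 0 0 0 / 0 0 0 0 0 / 0 0 0 12 0
t=6: a0@(4,3) a1@(0,0) a2@(0,0) a3@(4,3) a4@(4,3) a5@(1,2) | pheromone: 7 0 0 0 0 / 0 0 3 0 0 / 0 0 0 0 0 / 0 0 0 0 0 / 0 0 0 14 0
t=7: a0@(4,3) a1@(0,0) a2@(0,0) a3@(4,3) a4@(4,3) a5@(1,2) | pheromone: 8 0 0 0 0 / 0 0 3 0 0 / 0 0 0 0 0 / 0 0 0 0 0 / 0 0 0 16 0
t=8: a0@(4,3) a1@(0,0) a2@(0,0) a3@(4,3) a4@(4,3) a5@(1,2) | pheromone: 9 0 0 0 0 / 0 0 3 0 0 / 0 0 0 0 0 / 0 0 0 0 0 / 0 0 0 18 0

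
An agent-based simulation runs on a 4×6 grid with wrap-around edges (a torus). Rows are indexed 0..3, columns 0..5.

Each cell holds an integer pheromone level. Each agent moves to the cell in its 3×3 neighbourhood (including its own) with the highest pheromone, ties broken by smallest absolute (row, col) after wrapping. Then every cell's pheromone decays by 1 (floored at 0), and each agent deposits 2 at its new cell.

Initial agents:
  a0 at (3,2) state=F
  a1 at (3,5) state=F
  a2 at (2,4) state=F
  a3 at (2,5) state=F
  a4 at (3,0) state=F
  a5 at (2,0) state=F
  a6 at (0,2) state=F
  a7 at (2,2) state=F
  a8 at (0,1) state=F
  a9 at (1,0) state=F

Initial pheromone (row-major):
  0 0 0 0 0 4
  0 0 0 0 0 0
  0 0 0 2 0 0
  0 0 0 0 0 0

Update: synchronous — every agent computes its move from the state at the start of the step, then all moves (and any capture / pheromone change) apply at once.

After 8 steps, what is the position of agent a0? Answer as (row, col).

t=1: a0@(2,3) a1@(0,5) a2@(2,3) a3@(1,0) a4@(0,5) a5@(1,0) a6@(0,1) a7@(2,3) a8@(0,0) a9@(0,5) | pheromone: 2 2 0 0 0 9 / 4 0 0 0 0 0 / 0 0 0 7 0 0 / 0 0 0 0 0 0
t=2: a0@(2,3) a1@(0,5) a2@(2,3) a3@(0,5) a4@(0,5) a5@(0,5) a6@(1,0) a7@(2,3) a8@(0,5) a9@(0,5) | pheromone: 1 1 0 0 0 20 / 5 0 0 0 0 0 / 0 0 0 12 0 0 / 0 0 0 0 0 0
t=3: a0@(2,3) a1@(0,5) a2@(2,3) a3@(0,5) a4@(0,5) a5@(0,5) a6@(0,5) a7@(2,3) a8@(0,5) a9@(0,5) | pheromone: 0 0 0 0 0 33 / 4 0 0 0 0 0 / 0 0 0 17 0 0 / 0 0 0 0 0 0
t=4: a0@(2,3) a1@(0,5) a2@(2,3) a3@(0,5) a4@(0,5) a5@(0,5) a6@(0,5) a7@(2,3) a8@(0,5) a9@(0,5) | pheromone: 0 0 0 0 0 46 / 3 0 0 0 0 0 / 0 0 0 22 0 0 / 0 0 0 0 0 0
t=5: a0@(2,3) a1@(0,5) a2@(2,3) a3@(0,5) a4@(0,5) a5@(0,5) a6@(0,5) a7@(2,3) a8@(0,5) a9@(0,5) | pheromone: 0 0 0 0 0 59 / 2 0 0 0 0 0 / 0 0 0 27 0 0 / 0 0 0 0 0 0
t=6: a0@(2,3) a1@(0,5) a2@(2,3) a3@(0,5) a4@(0,5) a5@(0,5) a6@(0,5) a7@(2,3) a8@(0,5) a9@(0,5) | pheromone: 0 0 0 0 0 72 / 1 0 0 0 0 0 / 0 0 0 32 0 0 / 0 0 0 0 0 0
t=7: a0@(2,3) a1@(0,5) a2@(2,3) a3@(0,5) a4@(0,5) a5@(0,5) a6@(0,5) a7@(2,3) a8@(0,5) a9@(0,5) | pheromone: 0 0 0 0 0 85 / 0 0 0 0 0 0 / 0 0 0 37 0 0 / 0 0 0 0 0 0
t=8: a0@(2,3) a1@(0,5) a2@(2,3) a3@(0,5) a4@(0,5) a5@(0,5) a6@(0,5) a7@(2,3) a8@(0,5) a9@(0,5) | pheromone: 0 0 0 0 0 98 / 0 0 0 0 0 0 / 0 0 0 42 0 0 / 0 0 0 0 0 0

(2, 3)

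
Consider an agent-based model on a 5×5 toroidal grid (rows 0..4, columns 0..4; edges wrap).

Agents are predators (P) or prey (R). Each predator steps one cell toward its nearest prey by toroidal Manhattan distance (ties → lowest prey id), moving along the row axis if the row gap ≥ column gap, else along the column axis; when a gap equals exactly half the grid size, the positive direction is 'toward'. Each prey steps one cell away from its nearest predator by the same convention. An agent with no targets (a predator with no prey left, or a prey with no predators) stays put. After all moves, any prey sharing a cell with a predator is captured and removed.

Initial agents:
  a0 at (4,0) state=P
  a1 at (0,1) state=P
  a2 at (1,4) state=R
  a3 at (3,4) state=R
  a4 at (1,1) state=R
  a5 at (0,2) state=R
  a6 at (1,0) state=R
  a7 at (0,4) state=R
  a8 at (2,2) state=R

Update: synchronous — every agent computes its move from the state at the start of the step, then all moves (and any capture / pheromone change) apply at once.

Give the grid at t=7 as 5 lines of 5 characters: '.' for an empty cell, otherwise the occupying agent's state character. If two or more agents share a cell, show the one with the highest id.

...PR
.....
....R
R.R.R
.....

t=1: a0@(3,0):P a1@(1,1):P a2@(2,4):R a3@(2,4):R a4@(2,1):R a5@(0,3):R a6@(2,0):R a7@(1,4):R a8@(3,2):R
t=2: a0@(2,0):P a1@(2,1):P a2@(1,4):R a3@(1,4):R a4@(3,1):R a5@(0,4):R a6@(1,0):R a7@(1,3):R a8@(3,3):R
t=3: a0@(1,0):P a1@(3,1):P a2@(0,4):R a3@(0,4):R a4@(4,1):R a5@(4,4):R a6@(0,0):R a7@(1,2):R a8@(3,2):R
t=4: a0@(0,0):P a1@(4,1):P a2@(4,4):R a3@(4,4):R a4@(0,1):R a5@(3,4):R a6@(4,0):R a7@(1,3):R a8@(3,3):R
t=5: a0@(0,1):P a1@(0,1):P a2@(3,4):R a3@(3,4):R a4@(0,2):R a5@(2,4):R a6@(3,0):R a7@(1,2):R a8@(3,4):R
t=6: a0@(0,2):P a1@(0,2):P a2@(2,4):R a3@(2,4):R a4@(0,3):R a5@(3,4):R a6@(2,0):R a7@(2,2):R a8@(2,4):R
t=7: a0@(0,3):P a1@(0,3):P a2@(3,4):R a3@(3,4):R a4@(0,4):R a5@(2,4):R a6@(3,0):R a7@(3,2):R a8@(3,4):R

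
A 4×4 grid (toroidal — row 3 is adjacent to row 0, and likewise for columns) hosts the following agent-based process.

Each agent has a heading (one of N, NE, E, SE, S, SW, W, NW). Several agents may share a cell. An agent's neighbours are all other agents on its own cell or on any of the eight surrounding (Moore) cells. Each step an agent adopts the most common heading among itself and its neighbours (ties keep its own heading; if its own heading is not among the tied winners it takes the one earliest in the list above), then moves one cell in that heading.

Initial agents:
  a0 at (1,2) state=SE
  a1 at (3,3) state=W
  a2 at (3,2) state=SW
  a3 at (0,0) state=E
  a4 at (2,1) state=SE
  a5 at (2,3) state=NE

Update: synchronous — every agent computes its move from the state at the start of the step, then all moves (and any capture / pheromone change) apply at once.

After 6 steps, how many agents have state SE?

6

t=1: a0@(2,3):SE a1@(3,2):W a2@(0,1):SW a3@(0,1):E a4@(3,2):SE a5@(1,0):NE
t=2: a0@(3,0):SE a1@(0,3):SE a2@(1,0):SW a3@(0,2):E a4@(0,3):SE a5@(0,1):NE
t=3: a0@(0,1):SE a1@(1,0):SE a2@(2,1):SE a3@(1,3):SE a4@(1,0):SE a5@(3,2):NE
t=4: a0@(1,2):SE a1@(2,1):SE a2@(3,2):SE a3@(2,0):SE a4@(2,1):SE a5@(0,3):SE
t=5: a0@(2,3):SE a1@(3,2):SE a2@(0,3):SE a3@(3,1):SE a4@(3,2):SE a5@(1,0):SE
t=6: a0@(3,0):SE a1@(0,3):SE a2@(1,0):SE a3@(0,2):SE a4@(0,3):SE a5@(2,1):SE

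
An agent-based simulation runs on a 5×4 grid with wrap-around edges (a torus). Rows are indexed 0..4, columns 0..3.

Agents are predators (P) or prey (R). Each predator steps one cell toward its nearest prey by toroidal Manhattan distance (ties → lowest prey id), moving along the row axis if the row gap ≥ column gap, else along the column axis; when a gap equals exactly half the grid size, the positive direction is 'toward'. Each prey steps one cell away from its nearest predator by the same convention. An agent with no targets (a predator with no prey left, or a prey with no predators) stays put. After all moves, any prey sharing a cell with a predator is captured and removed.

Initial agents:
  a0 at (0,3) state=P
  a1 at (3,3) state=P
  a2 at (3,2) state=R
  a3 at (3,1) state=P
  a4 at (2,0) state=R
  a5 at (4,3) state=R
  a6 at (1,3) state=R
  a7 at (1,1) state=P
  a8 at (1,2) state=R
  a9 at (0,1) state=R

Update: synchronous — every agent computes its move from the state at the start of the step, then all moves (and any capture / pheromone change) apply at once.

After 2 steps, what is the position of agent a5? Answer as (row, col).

t=1: a0@(4,3):P a1@(3,2):P a2@(3,1):R a3@(3,2):P a4@(1,0):R a5@(3,3):R a6@(2,3):R a7@(1,2):P a8@(1,3):R a9@(4,1):R
t=2: a0@(3,3):P a1@(3,1):P a2@(3,0):R a3@(3,1):P a5@(2,3):R a7@(1,3):P a8@(1,0):R a9@(4,0):R

(2, 3)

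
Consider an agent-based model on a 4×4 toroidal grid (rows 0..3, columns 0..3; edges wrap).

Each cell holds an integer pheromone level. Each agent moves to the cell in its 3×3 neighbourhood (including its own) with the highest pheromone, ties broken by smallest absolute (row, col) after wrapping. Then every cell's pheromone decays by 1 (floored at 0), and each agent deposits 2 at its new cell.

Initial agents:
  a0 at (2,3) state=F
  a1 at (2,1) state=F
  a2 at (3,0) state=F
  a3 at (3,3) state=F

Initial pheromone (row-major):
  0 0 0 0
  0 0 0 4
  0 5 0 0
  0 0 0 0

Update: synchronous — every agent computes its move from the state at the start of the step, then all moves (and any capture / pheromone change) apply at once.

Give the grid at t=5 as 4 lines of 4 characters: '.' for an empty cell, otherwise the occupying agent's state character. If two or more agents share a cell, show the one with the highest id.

....
...F
.F..
....

t=1: a0@(1,3) a1@(2,1) a2@(2,1) a3@(0,0) | pheromone: 2 0 0 0 / 0 0 0 5 / 0 8 0 0 / 0 0 0 0
t=2: a0@(1,3) a1@(2,1) a2@(2,1) a3@(1,3) | pheromone: 1 0 0 0 / 0 0 0 8 / 0 11 0 0 / 0 0 0 0
t=3: a0@(1,3) a1@(2,1) a2@(2,1) a3@(1,3) | pheromone: 0 0 0 0 / 0 0 0 11 / 0 14 0 0 / 0 0 0 0
t=4: a0@(1,3) a1@(2,1) a2@(2,1) a3@(1,3) | pheromone: 0 0 0 0 / 0 0 0 14 / 0 17 0 0 / 0 0 0 0
t=5: a0@(1,3) a1@(2,1) a2@(2,1) a3@(1,3) | pheromone: 0 0 0 0 / 0 0 0 17 / 0 20 0 0 / 0 0 0 0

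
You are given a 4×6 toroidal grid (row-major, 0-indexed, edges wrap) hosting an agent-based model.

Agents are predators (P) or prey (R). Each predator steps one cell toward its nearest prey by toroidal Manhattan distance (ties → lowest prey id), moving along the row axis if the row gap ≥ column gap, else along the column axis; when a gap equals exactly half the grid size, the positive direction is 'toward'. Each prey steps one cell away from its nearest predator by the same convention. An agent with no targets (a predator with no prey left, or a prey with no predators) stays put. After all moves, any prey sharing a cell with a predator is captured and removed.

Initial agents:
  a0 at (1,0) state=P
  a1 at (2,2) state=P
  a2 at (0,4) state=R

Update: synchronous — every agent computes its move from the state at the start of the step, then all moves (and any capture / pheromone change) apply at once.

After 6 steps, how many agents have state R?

0

t=1: a0@(1,5):P a1@(3,2):P a2@(0,3):R
t=2: a0@(1,4):P a1@(0,2):P a2@(1,3):R
t=3: a0@(1,3):P a1@(1,2):P
t=4: (unchanged — steady state)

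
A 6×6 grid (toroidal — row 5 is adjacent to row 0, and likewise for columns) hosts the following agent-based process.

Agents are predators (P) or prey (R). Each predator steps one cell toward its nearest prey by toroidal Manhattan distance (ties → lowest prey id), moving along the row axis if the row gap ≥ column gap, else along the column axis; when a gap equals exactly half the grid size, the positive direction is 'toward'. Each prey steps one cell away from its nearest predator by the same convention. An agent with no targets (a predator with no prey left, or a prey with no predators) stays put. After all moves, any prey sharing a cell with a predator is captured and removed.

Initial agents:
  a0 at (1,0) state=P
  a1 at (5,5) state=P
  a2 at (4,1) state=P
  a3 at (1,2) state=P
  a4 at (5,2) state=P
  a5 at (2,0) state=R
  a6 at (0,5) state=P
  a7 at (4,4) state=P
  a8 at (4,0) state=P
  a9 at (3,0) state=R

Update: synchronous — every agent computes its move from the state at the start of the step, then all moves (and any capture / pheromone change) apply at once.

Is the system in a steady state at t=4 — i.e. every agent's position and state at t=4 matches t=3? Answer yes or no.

t=1: a0@(2,0):P a1@(4,5):P a2@(3,1):P a3@(1,1):P a4@(4,2):P a6@(1,5):P a7@(4,5):P a8@(3,0):P
t=2: (unchanged — steady state)

yes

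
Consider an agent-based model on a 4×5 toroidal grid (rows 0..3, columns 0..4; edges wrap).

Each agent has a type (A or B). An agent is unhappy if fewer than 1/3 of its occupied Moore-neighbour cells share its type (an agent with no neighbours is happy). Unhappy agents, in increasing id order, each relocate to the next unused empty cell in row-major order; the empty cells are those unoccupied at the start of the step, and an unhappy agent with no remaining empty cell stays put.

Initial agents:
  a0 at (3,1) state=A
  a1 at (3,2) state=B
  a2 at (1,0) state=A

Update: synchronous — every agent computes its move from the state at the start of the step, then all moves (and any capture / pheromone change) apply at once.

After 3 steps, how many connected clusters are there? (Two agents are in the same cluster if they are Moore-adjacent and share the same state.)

2

t=1: a0@(0,0):A a1@(0,1):B a2@(1,0):A
t=2: a0@(0,0):A a1@(0,2):B a2@(1,0):A
t=3: (unchanged — steady state)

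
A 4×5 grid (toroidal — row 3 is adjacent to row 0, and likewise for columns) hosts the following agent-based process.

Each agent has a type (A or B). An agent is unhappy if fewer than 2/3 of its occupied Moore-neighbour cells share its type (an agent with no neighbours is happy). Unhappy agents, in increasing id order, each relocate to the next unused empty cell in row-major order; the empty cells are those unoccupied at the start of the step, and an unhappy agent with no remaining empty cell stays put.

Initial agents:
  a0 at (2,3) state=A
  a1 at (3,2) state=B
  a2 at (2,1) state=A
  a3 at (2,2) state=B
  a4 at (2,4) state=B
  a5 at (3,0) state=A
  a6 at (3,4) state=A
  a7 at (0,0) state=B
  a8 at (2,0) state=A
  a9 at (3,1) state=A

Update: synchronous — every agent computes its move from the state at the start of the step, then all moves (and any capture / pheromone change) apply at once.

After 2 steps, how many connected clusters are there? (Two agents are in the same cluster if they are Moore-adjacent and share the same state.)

t=1: a0@(0,1):A a1@(0,2):B a2@(0,3):A a3@(0,4):B a4@(1,0):B a5@(3,0):A a6@(1,1):A a7@(1,2):B a8@(2,0):A a9@(1,3):A
t=2: a0@(0,0):A a1@(1,4):B a2@(2,1):A a3@(2,2):B a4@(2,3):B a5@(3,0):A a6@(2,4):A a7@(3,1):B a8@(2,0):A a9@(3,2):A

2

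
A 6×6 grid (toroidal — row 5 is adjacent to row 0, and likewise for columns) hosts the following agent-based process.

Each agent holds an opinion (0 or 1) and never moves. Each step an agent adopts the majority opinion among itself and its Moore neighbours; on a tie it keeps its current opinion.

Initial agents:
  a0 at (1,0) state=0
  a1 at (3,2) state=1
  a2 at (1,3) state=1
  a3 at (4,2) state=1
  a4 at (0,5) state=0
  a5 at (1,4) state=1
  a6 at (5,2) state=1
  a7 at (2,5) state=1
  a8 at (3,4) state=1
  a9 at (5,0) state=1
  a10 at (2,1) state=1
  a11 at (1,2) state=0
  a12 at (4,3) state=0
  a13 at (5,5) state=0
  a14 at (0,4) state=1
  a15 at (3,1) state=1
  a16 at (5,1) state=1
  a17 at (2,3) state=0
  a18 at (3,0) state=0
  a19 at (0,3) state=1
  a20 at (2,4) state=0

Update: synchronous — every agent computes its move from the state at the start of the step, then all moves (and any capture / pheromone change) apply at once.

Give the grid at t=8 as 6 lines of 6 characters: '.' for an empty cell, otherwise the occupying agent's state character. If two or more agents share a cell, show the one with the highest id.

...110
0.111.
.1.111
111.1.
..11..
111..0

t=1: a0@(1,0):0 a1@(3,2):1 a2@(1,3):1 a3@(4,2):1 a4@(0,5):0 a5@(1,4):1 a6@(5,2):1 a7@(2,5):1 a8@(3,4):0 a9@(5,0):1 a10@(2,1):1 a11@(1,2):1 a12@(4,3):1 a13@(5,5):0 a14@(0,4):1 a15@(3,1):1 a16@(5,1):1 a17@(2,3):1 a18@(3,0):1 a19@(0,3):1 a20@(2,4):1
t=2: a0@(1,0):0 a1@(3,2):1 a2@(1,3):1 a3@(4,2):1 a4@(0,5):0 a5@(1,4):1 a6@(5,2):1 a7@(2,5):1 a8@(3,4):1 a9@(5,0):1 a10@(2,1):1 a11@(1,2):1 a12@(4,3):1 a13@(5,5):0 a14@(0,4):1 a15@(3,1):1 a16@(5,1):1 a17@(2,3):1 a18@(3,0):1 a19@(0,3):1 a20@(2,4):1
t=3: (unchanged — steady state)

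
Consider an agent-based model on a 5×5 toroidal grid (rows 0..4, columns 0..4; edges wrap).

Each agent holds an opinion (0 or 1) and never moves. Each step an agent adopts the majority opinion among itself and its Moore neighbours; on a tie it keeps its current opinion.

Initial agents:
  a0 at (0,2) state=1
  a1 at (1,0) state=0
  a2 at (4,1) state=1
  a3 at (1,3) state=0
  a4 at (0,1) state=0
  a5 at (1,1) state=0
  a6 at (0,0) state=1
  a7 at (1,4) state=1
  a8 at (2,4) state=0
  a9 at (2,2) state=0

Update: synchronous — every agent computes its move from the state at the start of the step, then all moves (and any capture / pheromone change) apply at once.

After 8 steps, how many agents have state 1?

0

t=1: a0@(0,2):0 a1@(1,0):0 a2@(4,1):1 a3@(1,3):0 a4@(0,1):0 a5@(1,1):0 a6@(0,0):1 a7@(1,4):0 a8@(2,4):0 a9@(2,2):0
t=2: a0@(0,2):0 a1@(1,0):0 a2@(4,1):1 a3@(1,3):0 a4@(0,1):0 a5@(1,1):0 a6@(0,0):0 a7@(1,4):0 a8@(2,4):0 a9@(2,2):0
t=3: a0@(0,2):0 a1@(1,0):0 a2@(4,1):0 a3@(1,3):0 a4@(0,1):0 a5@(1,1):0 a6@(0,0):0 a7@(1,4):0 a8@(2,4):0 a9@(2,2):0
t=4: (unchanged — steady state)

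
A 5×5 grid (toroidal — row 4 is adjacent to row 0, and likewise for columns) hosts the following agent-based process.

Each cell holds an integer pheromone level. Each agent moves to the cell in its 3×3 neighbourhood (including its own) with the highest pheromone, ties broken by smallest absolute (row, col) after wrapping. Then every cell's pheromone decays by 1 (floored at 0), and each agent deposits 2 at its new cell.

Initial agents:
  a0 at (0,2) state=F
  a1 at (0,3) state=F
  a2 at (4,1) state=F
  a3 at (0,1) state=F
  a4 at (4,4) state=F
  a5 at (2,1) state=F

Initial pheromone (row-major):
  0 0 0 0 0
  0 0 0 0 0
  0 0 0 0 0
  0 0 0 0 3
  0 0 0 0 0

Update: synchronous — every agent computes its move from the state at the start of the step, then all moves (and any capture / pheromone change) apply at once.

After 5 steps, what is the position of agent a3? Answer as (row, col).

t=1: a0@(0,1) a1@(0,2) a2@(0,0) a3@(0,0) a4@(3,4) a5@(1,0) | pheromone: 4 2 2 0 0 / 2 0 0 0 0 / 0 0 0 0 0 / 0 0 0 0 4 / 0 0 0 0 0
t=2: a0@(0,0) a1@(0,1) a2@(0,0) a3@(0,0) a4@(3,4) a5@(0,0) | pheromone: 11 3 1 0 0 / 1 0 0 0 0 / 0 0 0 0 0 / 0 0 0 0 5 / 0 0 0 0 0
t=3: a0@(0,0) a1@(0,0) a2@(0,0) a3@(0,0) a4@(3,4) a5@(0,0) | pheromone: 20 2 0 0 0 / 0 0 0 0 0 / 0 0 0 0 0 / 0 0 0 0 6 / 0 0 0 0 0
t=4: a0@(0,0) a1@(0,0) a2@(0,0) a3@(0,0) a4@(3,4) a5@(0,0) | pheromone: 29 1 0 0 0 / 0 0 0 0 0 / 0 0 0 0 0 / 0 0 0 0 7 / 0 0 0 0 0
t=5: a0@(0,0) a1@(0,0) a2@(0,0) a3@(0,0) a4@(3,4) a5@(0,0) | pheromone: 38 0 0 0 0 / 0 0 0 0 0 / 0 0 0 0 0 / 0 0 0 0 8 / 0 0 0 0 0

(0, 0)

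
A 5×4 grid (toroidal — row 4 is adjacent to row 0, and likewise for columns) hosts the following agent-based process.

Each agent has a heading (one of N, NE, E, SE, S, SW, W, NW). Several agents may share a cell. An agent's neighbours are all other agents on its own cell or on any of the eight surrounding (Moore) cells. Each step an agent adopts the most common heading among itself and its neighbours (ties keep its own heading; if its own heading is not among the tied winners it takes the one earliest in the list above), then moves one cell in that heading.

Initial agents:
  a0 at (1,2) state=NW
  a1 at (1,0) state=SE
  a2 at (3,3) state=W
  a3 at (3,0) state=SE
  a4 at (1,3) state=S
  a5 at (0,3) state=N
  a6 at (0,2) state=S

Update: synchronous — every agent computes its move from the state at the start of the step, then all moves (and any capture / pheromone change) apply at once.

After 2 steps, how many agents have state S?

5

t=1: a0@(2,2):S a1@(2,1):SE a2@(3,2):W a3@(4,1):SE a4@(2,3):S a5@(1,3):S a6@(1,2):S
t=2: a0@(3,2):S a1@(3,1):S a2@(4,3):SE a3@(0,2):SE a4@(3,3):S a5@(2,3):S a6@(2,2):S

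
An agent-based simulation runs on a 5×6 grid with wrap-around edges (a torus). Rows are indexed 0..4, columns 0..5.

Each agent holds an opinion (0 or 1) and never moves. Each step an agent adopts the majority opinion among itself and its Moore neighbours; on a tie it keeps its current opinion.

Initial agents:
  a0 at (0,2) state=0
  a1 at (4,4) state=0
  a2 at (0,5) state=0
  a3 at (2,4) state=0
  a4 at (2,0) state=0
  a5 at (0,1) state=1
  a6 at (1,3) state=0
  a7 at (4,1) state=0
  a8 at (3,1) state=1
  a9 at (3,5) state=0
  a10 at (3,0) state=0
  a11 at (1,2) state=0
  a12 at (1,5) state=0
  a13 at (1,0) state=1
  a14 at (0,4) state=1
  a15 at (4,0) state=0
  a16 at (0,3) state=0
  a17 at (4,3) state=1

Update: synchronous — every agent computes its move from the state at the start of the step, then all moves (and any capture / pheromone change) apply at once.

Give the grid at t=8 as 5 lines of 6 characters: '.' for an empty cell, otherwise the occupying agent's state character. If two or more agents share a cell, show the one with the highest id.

t=1: a0@(0,2):0 a1@(4,4):0 a2@(0,5):0 a3@(2,4):0 a4@(2,0):0 a5@(0,1):0 a6@(1,3):0 a7@(4,1):0 a8@(3,1):0 a9@(3,5):0 a10@(3,0):0 a11@(1,2):0 a12@(1,5):0 a13@(1,0):0 a14@(0,4):0 a15@(4,0):0 a16@(0,3):0 a17@(4,3):0
t=2: (unchanged — steady state)

.00000
0.00.0
0...0.
00...0
00.00.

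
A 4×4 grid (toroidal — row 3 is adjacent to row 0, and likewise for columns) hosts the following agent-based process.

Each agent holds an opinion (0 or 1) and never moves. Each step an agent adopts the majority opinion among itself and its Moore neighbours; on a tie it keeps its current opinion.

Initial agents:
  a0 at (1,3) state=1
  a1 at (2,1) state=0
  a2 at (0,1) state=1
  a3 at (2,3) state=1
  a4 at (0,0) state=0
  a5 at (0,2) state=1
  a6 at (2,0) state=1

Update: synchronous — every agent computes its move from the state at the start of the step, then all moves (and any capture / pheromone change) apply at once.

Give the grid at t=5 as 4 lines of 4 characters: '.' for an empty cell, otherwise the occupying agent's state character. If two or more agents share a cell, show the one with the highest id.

111.
...1
10.1
....

t=1: a0@(1,3):1 a1@(2,1):0 a2@(0,1):1 a3@(2,3):1 a4@(0,0):1 a5@(0,2):1 a6@(2,0):1
t=2: (unchanged — steady state)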